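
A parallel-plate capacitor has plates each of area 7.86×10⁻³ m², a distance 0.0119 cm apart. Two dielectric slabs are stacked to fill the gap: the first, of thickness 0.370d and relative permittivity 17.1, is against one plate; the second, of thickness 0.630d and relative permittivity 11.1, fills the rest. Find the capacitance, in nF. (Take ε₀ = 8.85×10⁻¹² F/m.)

Stacked slabs ⇒ two capacitors in series, each with the full plate area.
C₁ = κ₁ε₀A/d₁ = 17.1 × 8.85×10⁻¹² × 7.86×10⁻³ / 4.40×10⁻⁵ = 2.70×10⁻⁸ F.
C₂ = κ₂ε₀A/d₂ = 11.1 × 8.85×10⁻¹² × 7.86×10⁻³ / 7.50×10⁻⁵ = 1.03×10⁻⁸ F.
C = (1/C₁ + 1/C₂)⁻¹ = 7.46×10⁻⁹ F.

C ≈ 7.46 nF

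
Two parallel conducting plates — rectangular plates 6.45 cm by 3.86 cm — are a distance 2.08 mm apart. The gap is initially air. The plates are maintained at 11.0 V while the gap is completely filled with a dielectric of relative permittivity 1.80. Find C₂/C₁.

C = κε₀A/d scales with κ, so C₂/C₁ = κ = 1.80.

1.80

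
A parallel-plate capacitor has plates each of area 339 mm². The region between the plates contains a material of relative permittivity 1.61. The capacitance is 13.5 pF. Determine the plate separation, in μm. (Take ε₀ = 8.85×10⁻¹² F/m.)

A = 339 mm² = 3.39×10⁻⁴ m².
d = κε₀A/C = 1.61 × 8.85×10⁻¹² × 3.39×10⁻⁴ / 1.35×10⁻¹¹ = 3.58×10⁻⁴ m.

d ≈ 358 μm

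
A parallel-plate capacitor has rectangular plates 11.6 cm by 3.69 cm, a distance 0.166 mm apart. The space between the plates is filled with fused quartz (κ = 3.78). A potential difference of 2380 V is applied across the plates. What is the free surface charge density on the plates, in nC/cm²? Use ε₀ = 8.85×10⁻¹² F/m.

σ ≈ 48.0 nC/cm²

A = 11.6 × 3.69 cm² = 4.28×10⁻³ m².
C = κε₀A/d = 3.78 × 8.85×10⁻¹² × 4.28×10⁻³ / 1.66×10⁻⁴ = 8.63×10⁻¹⁰ F.
σ = Q/A = CV/A = 8.63×10⁻¹⁰ × 2380 / 4.28×10⁻³ = 4.80×10⁻⁴ C/m².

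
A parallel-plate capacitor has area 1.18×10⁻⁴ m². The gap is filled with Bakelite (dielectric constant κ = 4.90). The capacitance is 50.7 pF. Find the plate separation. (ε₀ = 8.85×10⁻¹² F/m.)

d = κε₀A/C = 4.90 × 8.85×10⁻¹² × 1.18×10⁻⁴ / 5.07×10⁻¹¹ = 1.01×10⁻⁴ m.

d ≈ 101 μm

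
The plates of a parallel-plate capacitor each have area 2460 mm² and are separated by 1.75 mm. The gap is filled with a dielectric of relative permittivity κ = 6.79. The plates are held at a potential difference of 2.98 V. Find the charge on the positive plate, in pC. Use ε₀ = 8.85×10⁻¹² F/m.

A = 2460 mm² = 2.46×10⁻³ m².
C = κε₀A/d = 6.79 × 8.85×10⁻¹² × 2.46×10⁻³ / 1.75×10⁻³ = 8.45×10⁻¹¹ F.
Q = CV = 8.45×10⁻¹¹ × 2.98 = 2.52×10⁻¹⁰ C.

252 pC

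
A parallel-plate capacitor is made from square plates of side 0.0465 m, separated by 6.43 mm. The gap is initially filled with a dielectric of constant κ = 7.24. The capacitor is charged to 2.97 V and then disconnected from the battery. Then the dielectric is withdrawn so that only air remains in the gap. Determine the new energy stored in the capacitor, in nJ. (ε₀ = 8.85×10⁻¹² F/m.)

U ≈ 0.688 nJ

A = (0.0465 m)² = 2.16×10⁻³ m².
Initially C₁ = κε₀A/d = 7.24 × 8.85×10⁻¹² × 2.16×10⁻³ / 6.43×10⁻³ = 2.15×10⁻¹¹ F.
U₁ = 9.50×10⁻¹¹ J.
Isolated ⇒ Q is held fixed. C₂ = 0.138 C₁ and U = Q²/(2C), so U₂/U₁ = C₁/C₂ = 7.24.
U₂ = 7.24 × 9.50×10⁻¹¹ = 6.88×10⁻¹⁰ J.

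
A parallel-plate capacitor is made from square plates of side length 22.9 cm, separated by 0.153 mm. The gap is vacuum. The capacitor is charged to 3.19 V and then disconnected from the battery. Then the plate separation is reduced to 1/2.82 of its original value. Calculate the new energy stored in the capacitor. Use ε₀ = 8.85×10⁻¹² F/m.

A = (22.9 cm)² = 5.24×10⁻² m².
Initially C₁ = ε₀A/d = 8.85×10⁻¹² × 5.24×10⁻² / 1.53×10⁻⁴ = 3.03×10⁻⁹ F.
U₁ = 1.54×10⁻⁸ J.
Isolated ⇒ Q is held fixed. C₂ = 2.82 C₁ and U = Q²/(2C), so U₂/U₁ = C₁/C₂ = 0.355.
U₂ = 0.355 × 1.54×10⁻⁸ = 5.47×10⁻⁹ J.

U ≈ 5.47 nJ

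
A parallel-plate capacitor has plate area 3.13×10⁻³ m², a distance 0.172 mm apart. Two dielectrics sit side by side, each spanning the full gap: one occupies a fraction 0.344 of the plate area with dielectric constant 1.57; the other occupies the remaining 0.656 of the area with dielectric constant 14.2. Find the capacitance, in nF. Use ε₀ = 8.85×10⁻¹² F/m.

Side-by-side slabs ⇒ two capacitors in parallel, each spanning the full gap.
C₁ = κ₁ε₀A₁/d = 1.57 × 8.85×10⁻¹² × 1.08×10⁻³ / 1.72×10⁻⁴ = 8.70×10⁻¹¹ F.
C₂ = κ₂ε₀A₂/d = 14.2 × 8.85×10⁻¹² × 2.05×10⁻³ / 1.72×10⁻⁴ = 1.50×10⁻⁹ F.
C = C₁ + C₂ = 1.59×10⁻⁹ F.

1.59 nF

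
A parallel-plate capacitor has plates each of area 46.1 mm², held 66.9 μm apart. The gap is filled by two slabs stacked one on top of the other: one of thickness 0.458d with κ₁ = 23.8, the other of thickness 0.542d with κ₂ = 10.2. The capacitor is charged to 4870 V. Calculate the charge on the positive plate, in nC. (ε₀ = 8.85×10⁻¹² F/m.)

410 nC

A = 46.1 mm² = 4.61×10⁻⁵ m².
Stacked slabs ⇒ two capacitors in series, each with the full plate area.
C₁ = κ₁ε₀A/d₁ = 23.8 × 8.85×10⁻¹² × 4.61×10⁻⁵ / 3.06×10⁻⁵ = 3.17×10⁻¹⁰ F.
C₂ = κ₂ε₀A/d₂ = 10.2 × 8.85×10⁻¹² × 4.61×10⁻⁵ / 3.63×10⁻⁵ = 1.15×10⁻¹⁰ F.
C = (1/C₁ + 1/C₂)⁻¹ = 8.43×10⁻¹¹ F.
Q = CV = 8.43×10⁻¹¹ × 4870 = 4.10×10⁻⁷ C.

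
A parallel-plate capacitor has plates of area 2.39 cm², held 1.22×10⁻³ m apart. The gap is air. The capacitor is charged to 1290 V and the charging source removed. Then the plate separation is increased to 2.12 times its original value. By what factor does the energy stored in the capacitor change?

2.12

Isolated ⇒ Q is held fixed.
C₂ = 0.472 C₁ and U = Q²/(2C), so U₂/U₁ = C₁/C₂ = 2.12.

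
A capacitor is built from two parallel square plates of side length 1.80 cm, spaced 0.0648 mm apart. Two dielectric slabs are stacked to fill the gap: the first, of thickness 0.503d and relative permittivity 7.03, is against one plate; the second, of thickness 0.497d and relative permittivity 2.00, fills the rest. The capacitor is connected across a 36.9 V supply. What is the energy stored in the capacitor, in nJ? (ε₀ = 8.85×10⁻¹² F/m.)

A = (1.80 cm)² = 3.24×10⁻⁴ m².
Stacked slabs ⇒ two capacitors in series, each with the full plate area.
C₁ = κ₁ε₀A/d₁ = 7.03 × 8.85×10⁻¹² × 3.24×10⁻⁴ / 3.26×10⁻⁵ = 6.18×10⁻¹⁰ F.
C₂ = κ₂ε₀A/d₂ = 2.00 × 8.85×10⁻¹² × 3.24×10⁻⁴ / 3.22×10⁻⁵ = 1.78×10⁻¹⁰ F.
C = (1/C₁ + 1/C₂)⁻¹ = 1.38×10⁻¹⁰ F.
U = ½CV² = ½ × 1.38×10⁻¹⁰ × (36.9)² = 9.41×10⁻⁸ J.

94.1 nJ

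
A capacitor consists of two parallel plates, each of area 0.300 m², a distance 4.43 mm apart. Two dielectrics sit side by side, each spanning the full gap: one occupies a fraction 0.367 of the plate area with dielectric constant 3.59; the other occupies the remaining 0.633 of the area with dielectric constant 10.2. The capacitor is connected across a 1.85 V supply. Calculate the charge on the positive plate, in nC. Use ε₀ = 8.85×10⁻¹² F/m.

Q ≈ 8.62 nC

Side-by-side slabs ⇒ two capacitors in parallel, each spanning the full gap.
C₁ = κ₁ε₀A₁/d = 3.59 × 8.85×10⁻¹² × 0.110 / 4.43×10⁻³ = 7.90×10⁻¹⁰ F.
C₂ = κ₂ε₀A₂/d = 10.2 × 8.85×10⁻¹² × 0.190 / 4.43×10⁻³ = 3.87×10⁻⁹ F.
C = C₁ + C₂ = 4.66×10⁻⁹ F.
Q = CV = 4.66×10⁻⁹ × 1.85 = 8.62×10⁻⁹ C.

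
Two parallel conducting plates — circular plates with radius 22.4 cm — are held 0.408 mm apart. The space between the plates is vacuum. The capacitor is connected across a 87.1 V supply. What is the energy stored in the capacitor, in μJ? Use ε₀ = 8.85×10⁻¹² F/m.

U ≈ 13.0 μJ

A = π(22.4 cm)² = 0.158 m².
C = ε₀A/d = 8.85×10⁻¹² × 0.158 / 4.08×10⁻⁴ = 3.42×10⁻⁹ F.
U = ½CV² = ½ × 3.42×10⁻⁹ × (87.1)² = 1.30×10⁻⁵ J.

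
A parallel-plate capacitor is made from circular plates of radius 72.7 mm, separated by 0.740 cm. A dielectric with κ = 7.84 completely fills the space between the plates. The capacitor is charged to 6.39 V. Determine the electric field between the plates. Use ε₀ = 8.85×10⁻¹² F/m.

0.864 kV/m

E = V/d = 6.39 / 7.40×10⁻³ = 8.64×10² V/m.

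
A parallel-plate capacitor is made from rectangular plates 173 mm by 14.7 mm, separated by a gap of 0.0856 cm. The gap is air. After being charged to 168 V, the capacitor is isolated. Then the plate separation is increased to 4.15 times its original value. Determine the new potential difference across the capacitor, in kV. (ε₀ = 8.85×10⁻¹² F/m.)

0.697 kV

A = 173 × 14.7 mm² = 2.54×10⁻³ m².
Initially C₁ = ε₀A/d = 8.85×10⁻¹² × 2.54×10⁻³ / 8.56×10⁻⁴ = 2.63×10⁻¹¹ F.
V₁ = 1.68×10² V.
Isolated ⇒ Q is held fixed. C₂ = 0.241 C₁ and V = Q/C, so V₂/V₁ = C₁/C₂ = 4.15.
V₂ = 4.15 × 1.68×10² = 6.97×10² V.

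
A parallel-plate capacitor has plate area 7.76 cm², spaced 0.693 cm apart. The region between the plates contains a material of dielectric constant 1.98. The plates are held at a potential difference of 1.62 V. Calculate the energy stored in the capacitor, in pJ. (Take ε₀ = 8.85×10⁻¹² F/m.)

U ≈ 2.57 pJ

A = 7.76 cm² = 7.76×10⁻⁴ m².
C = κε₀A/d = 1.98 × 8.85×10⁻¹² × 7.76×10⁻⁴ / 6.93×10⁻³ = 1.96×10⁻¹² F.
U = ½CV² = ½ × 1.96×10⁻¹² × (1.62)² = 2.57×10⁻¹² J.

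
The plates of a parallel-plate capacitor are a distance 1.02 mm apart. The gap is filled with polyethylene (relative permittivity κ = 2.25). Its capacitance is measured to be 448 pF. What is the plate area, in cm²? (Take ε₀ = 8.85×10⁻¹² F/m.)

A = Cd/(κε₀) = 4.48×10⁻¹⁰ × 1.02×10⁻³ / (2.25 × 8.85×10⁻¹²) = 2.29×10⁻² m².

229 cm²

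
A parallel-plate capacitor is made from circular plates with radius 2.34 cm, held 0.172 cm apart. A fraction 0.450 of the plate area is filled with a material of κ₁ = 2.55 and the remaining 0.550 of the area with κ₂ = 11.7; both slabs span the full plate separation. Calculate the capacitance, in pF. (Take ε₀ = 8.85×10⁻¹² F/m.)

A = π(2.34 cm)² = 1.72×10⁻³ m².
Side-by-side slabs ⇒ two capacitors in parallel, each spanning the full gap.
C₁ = κ₁ε₀A₁/d = 2.55 × 8.85×10⁻¹² × 7.74×10⁻⁴ / 1.72×10⁻³ = 1.02×10⁻¹¹ F.
C₂ = κ₂ε₀A₂/d = 11.7 × 8.85×10⁻¹² × 9.46×10⁻⁴ / 1.72×10⁻³ = 5.70×10⁻¹¹ F.
C = C₁ + C₂ = 6.71×10⁻¹¹ F.

67.1 pF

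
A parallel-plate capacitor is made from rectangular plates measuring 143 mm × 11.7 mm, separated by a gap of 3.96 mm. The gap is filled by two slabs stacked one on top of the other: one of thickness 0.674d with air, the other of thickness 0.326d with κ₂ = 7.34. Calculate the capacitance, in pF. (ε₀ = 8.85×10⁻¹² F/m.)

C ≈ 5.20 pF

A = 143 × 11.7 mm² = 1.67×10⁻³ m².
Stacked slabs ⇒ two capacitors in series, each with the full plate area.
C₁ = κ₁ε₀A/d₁ = 1.00 × 8.85×10⁻¹² × 1.67×10⁻³ / 2.67×10⁻³ = 5.55×10⁻¹² F.
C₂ = κ₂ε₀A/d₂ = 7.34 × 8.85×10⁻¹² × 1.67×10⁻³ / 1.29×10⁻³ = 8.42×10⁻¹¹ F.
C = (1/C₁ + 1/C₂)⁻¹ = 5.20×10⁻¹² F.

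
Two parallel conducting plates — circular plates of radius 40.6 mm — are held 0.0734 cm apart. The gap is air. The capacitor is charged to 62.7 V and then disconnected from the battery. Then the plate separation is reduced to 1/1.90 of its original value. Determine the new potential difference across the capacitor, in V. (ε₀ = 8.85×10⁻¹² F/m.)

A = π(40.6 mm)² = 5.18×10⁻³ m².
Initially C₁ = ε₀A/d = 8.85×10⁻¹² × 5.18×10⁻³ / 7.34×10⁻⁴ = 6.24×10⁻¹¹ F.
V₁ = 62.7 V.
Isolated ⇒ Q is held fixed. C₂ = 1.90 C₁ and V = Q/C, so V₂/V₁ = C₁/C₂ = 0.526.
V₂ = 0.526 × 62.7 = 33.0 V.

V ≈ 33.0 V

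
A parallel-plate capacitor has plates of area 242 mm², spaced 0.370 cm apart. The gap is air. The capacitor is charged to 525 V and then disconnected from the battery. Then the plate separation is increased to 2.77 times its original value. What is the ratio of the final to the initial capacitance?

C₂/C₁ ≈ 0.361

C = ε₀A/d scales as 1/d, so C₂/C₁ = d₁/d₂ = 1/2.77 = 0.361.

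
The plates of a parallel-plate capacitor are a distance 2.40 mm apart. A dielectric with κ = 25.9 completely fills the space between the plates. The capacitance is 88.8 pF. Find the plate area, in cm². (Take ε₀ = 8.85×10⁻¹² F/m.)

A ≈ 9.30 cm²

A = Cd/(κε₀) = 8.88×10⁻¹¹ × 2.40×10⁻³ / (25.9 × 8.85×10⁻¹²) = 9.30×10⁻⁴ m².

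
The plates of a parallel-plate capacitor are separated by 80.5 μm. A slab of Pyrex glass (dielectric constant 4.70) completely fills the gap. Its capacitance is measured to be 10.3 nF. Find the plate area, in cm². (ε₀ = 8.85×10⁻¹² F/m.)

199 cm²

A = Cd/(κε₀) = 1.03×10⁻⁸ × 8.05×10⁻⁵ / (4.70 × 8.85×10⁻¹²) = 1.99×10⁻² m².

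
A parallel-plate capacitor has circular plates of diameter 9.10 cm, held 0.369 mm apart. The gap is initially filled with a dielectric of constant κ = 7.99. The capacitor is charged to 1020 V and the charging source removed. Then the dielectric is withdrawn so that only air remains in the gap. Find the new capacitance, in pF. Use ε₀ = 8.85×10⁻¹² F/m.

C ≈ 156 pF

A = π(9.10/2 cm)² = 6.50×10⁻³ m².
Initially C₁ = κε₀A/d = 7.99 × 8.85×10⁻¹² × 6.50×10⁻³ / 3.69×10⁻⁴ = 1.25×10⁻⁹ F.
C = κε₀A/d scales with κ, so C₂/C₁ = 1/κ = 1/7.99 = 0.125.
C₂ = 0.125 × 1.25×10⁻⁹ = 1.56×10⁻¹⁰ F.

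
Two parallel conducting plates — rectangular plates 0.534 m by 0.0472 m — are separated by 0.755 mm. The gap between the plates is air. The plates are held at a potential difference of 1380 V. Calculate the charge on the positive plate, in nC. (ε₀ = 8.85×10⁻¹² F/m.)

Q ≈ 408 nC

A = 0.534 × 0.0472 m² = 2.52×10⁻² m².
C = ε₀A/d = 8.85×10⁻¹² × 2.52×10⁻² / 7.55×10⁻⁴ = 2.95×10⁻¹⁰ F.
Q = CV = 2.95×10⁻¹⁰ × 1380 = 4.08×10⁻⁷ C.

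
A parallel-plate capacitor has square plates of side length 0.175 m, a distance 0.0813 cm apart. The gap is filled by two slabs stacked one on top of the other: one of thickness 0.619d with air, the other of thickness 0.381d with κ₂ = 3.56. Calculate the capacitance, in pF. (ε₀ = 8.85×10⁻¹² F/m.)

C ≈ 459 pF

A = (0.175 m)² = 3.06×10⁻² m².
Stacked slabs ⇒ two capacitors in series, each with the full plate area.
C₁ = κ₁ε₀A/d₁ = 1.00 × 8.85×10⁻¹² × 3.06×10⁻² / 5.03×10⁻⁴ = 5.39×10⁻¹⁰ F.
C₂ = κ₂ε₀A/d₂ = 3.56 × 8.85×10⁻¹² × 3.06×10⁻² / 3.10×10⁻⁴ = 3.11×10⁻⁹ F.
C = (1/C₁ + 1/C₂)⁻¹ = 4.59×10⁻¹⁰ F.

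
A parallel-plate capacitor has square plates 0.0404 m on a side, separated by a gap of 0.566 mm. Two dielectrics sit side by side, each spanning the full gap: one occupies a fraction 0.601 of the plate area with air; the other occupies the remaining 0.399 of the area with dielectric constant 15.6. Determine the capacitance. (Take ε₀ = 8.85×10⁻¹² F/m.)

A = (0.0404 m)² = 1.63×10⁻³ m².
Side-by-side slabs ⇒ two capacitors in parallel, each spanning the full gap.
C₁ = κ₁ε₀A₁/d = 1.00 × 8.85×10⁻¹² × 9.81×10⁻⁴ / 5.66×10⁻⁴ = 1.53×10⁻¹¹ F.
C₂ = κ₂ε₀A₂/d = 15.6 × 8.85×10⁻¹² × 6.51×10⁻⁴ / 5.66×10⁻⁴ = 1.59×10⁻¹⁰ F.
C = C₁ + C₂ = 1.74×10⁻¹⁰ F.

174 pF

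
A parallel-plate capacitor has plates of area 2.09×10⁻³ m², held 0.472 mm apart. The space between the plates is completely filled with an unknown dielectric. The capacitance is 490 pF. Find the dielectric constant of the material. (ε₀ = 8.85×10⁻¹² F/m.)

κ = Cd/(ε₀A) = 4.90×10⁻¹⁰ × 4.72×10⁻⁴ / (8.85×10⁻¹² × 2.09×10⁻³) = 12.5.

κ ≈ 12.5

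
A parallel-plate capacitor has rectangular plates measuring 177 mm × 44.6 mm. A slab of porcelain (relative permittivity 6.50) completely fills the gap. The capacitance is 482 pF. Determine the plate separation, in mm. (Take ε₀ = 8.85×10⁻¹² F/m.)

d ≈ 0.942 mm

A = 177 × 44.6 mm² = 7.89×10⁻³ m².
d = κε₀A/C = 6.50 × 8.85×10⁻¹² × 7.89×10⁻³ / 4.82×10⁻¹⁰ = 9.42×10⁻⁴ m.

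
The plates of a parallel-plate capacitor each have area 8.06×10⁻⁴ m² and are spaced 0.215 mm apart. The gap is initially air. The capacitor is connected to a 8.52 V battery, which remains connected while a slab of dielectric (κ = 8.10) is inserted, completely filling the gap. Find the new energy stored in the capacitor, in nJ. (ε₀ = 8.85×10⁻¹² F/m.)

9.75 nJ

Initially C₁ = ε₀A/d = 8.85×10⁻¹² × 8.06×10⁻⁴ / 2.15×10⁻⁴ = 3.32×10⁻¹¹ F.
U₁ = 1.20×10⁻⁹ J.
Battery connected ⇒ V is held fixed. C₂ = 8.10 C₁ and U = ½CV², so U₂/U₁ = C₂/C₁ = 8.10.
U₂ = 8.10 × 1.20×10⁻⁹ = 9.75×10⁻⁹ J.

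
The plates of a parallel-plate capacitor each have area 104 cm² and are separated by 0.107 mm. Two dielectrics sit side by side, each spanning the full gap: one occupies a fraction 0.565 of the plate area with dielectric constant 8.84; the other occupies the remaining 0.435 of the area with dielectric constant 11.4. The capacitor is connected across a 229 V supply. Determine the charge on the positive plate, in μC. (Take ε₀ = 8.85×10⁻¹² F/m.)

Q ≈ 1.96 μC

A = 104 cm² = 1.04×10⁻² m².
Side-by-side slabs ⇒ two capacitors in parallel, each spanning the full gap.
C₁ = κ₁ε₀A₁/d = 8.84 × 8.85×10⁻¹² × 5.88×10⁻³ / 1.07×10⁻⁴ = 4.30×10⁻⁹ F.
C₂ = κ₂ε₀A₂/d = 11.4 × 8.85×10⁻¹² × 4.52×10⁻³ / 1.07×10⁻⁴ = 4.27×10⁻⁹ F.
C = C₁ + C₂ = 8.56×10⁻⁹ F.
Q = CV = 8.56×10⁻⁹ × 229 = 1.96×10⁻⁶ C.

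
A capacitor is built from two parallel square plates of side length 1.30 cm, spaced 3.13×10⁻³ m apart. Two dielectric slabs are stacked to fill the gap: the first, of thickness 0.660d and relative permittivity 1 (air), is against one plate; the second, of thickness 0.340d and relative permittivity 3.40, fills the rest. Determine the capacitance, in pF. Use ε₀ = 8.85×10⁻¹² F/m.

A = (1.30 cm)² = 1.69×10⁻⁴ m².
Stacked slabs ⇒ two capacitors in series, each with the full plate area.
C₁ = κ₁ε₀A/d₁ = 1.00 × 8.85×10⁻¹² × 1.69×10⁻⁴ / 2.07×10⁻³ = 7.24×10⁻¹³ F.
C₂ = κ₂ε₀A/d₂ = 3.40 × 8.85×10⁻¹² × 1.69×10⁻⁴ / 1.06×10⁻³ = 4.78×10⁻¹² F.
C = (1/C₁ + 1/C₂)⁻¹ = 6.29×10⁻¹³ F.

0.629 pF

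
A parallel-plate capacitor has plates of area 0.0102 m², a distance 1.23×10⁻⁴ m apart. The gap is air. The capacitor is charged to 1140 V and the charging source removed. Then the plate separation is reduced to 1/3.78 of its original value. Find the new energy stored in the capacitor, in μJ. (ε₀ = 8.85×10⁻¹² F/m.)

U ≈ 126 μJ

Initially C₁ = ε₀A/d = 8.85×10⁻¹² × 1.02×10⁻² / 1.23×10⁻⁴ = 7.34×10⁻¹⁰ F.
U₁ = 4.77×10⁻⁴ J.
Isolated ⇒ Q is held fixed. C₂ = 3.78 C₁ and U = Q²/(2C), so U₂/U₁ = C₁/C₂ = 0.265.
U₂ = 0.265 × 4.77×10⁻⁴ = 1.26×10⁻⁴ J.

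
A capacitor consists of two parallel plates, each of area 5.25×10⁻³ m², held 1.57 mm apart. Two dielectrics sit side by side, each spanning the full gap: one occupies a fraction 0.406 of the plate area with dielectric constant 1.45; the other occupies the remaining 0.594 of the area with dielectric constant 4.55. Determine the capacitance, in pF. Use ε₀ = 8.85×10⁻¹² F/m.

97.4 pF

Side-by-side slabs ⇒ two capacitors in parallel, each spanning the full gap.
C₁ = κ₁ε₀A₁/d = 1.45 × 8.85×10⁻¹² × 2.13×10⁻³ / 1.57×10⁻³ = 1.74×10⁻¹¹ F.
C₂ = κ₂ε₀A₂/d = 4.55 × 8.85×10⁻¹² × 3.12×10⁻³ / 1.57×10⁻³ = 8.00×10⁻¹¹ F.
C = C₁ + C₂ = 9.74×10⁻¹¹ F.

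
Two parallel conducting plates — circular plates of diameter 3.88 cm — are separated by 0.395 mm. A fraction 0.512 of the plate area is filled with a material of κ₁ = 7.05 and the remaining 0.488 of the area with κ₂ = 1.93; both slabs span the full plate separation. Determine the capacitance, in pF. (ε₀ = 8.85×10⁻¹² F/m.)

121 pF

A = π(3.88/2 cm)² = 1.18×10⁻³ m².
Side-by-side slabs ⇒ two capacitors in parallel, each spanning the full gap.
C₁ = κ₁ε₀A₁/d = 7.05 × 8.85×10⁻¹² × 6.05×10⁻⁴ / 3.95×10⁻⁴ = 9.56×10⁻¹¹ F.
C₂ = κ₂ε₀A₂/d = 1.93 × 8.85×10⁻¹² × 5.77×10⁻⁴ / 3.95×10⁻⁴ = 2.50×10⁻¹¹ F.
C = C₁ + C₂ = 1.21×10⁻¹⁰ F.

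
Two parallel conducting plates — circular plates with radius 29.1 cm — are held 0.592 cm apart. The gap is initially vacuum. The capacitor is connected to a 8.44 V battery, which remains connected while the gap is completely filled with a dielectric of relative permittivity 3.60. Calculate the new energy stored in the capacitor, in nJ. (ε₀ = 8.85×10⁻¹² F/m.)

A = π(29.1 cm)² = 0.266 m².
Initially C₁ = ε₀A/d = 8.85×10⁻¹² × 0.266 / 5.92×10⁻³ = 3.98×10⁻¹⁰ F.
U₁ = 1.42×10⁻⁸ J.
Battery connected ⇒ V is held fixed. C₂ = 3.60 C₁ and U = ½CV², so U₂/U₁ = C₂/C₁ = 3.60.
U₂ = 3.60 × 1.42×10⁻⁸ = 5.10×10⁻⁸ J.

U ≈ 51.0 nJ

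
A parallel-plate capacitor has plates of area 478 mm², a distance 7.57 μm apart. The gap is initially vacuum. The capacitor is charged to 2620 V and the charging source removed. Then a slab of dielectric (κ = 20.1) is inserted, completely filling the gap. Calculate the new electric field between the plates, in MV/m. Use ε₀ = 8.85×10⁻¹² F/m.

17.2 MV/m

A = 478 mm² = 4.78×10⁻⁴ m².
Initially C₁ = ε₀A/d = 8.85×10⁻¹² × 4.78×10⁻⁴ / 7.57×10⁻⁶ = 5.59×10⁻¹⁰ F.
E₁ = 3.46×10⁸ V/m.
Isolated ⇒ Q is held fixed. V₂ = Q/C₂ = V₁/20.1; E = V/d, so E₂/E₁ = (V₂/V₁)(d₁/d₂) = 0.0498.
E₂ = 0.0498 × 3.46×10⁸ = 1.72×10⁷ V/m.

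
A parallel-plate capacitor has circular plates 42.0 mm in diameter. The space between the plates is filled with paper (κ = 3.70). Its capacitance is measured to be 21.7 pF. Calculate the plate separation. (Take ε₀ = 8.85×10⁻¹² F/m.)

A = π(42.0/2 mm)² = 1.39×10⁻³ m².
d = κε₀A/C = 3.70 × 8.85×10⁻¹² × 1.39×10⁻³ / 2.17×10⁻¹¹ = 2.09×10⁻³ m.

d ≈ 2.09 mm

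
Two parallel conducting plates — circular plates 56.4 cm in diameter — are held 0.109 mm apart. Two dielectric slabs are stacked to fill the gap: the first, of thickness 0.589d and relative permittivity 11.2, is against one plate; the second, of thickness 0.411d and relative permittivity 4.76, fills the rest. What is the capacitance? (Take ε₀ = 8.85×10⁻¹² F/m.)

A = π(56.4/2 cm)² = 0.250 m².
Stacked slabs ⇒ two capacitors in series, each with the full plate area.
C₁ = κ₁ε₀A/d₁ = 11.2 × 8.85×10⁻¹² × 0.250 / 6.42×10⁻⁵ = 3.86×10⁻⁷ F.
C₂ = κ₂ε₀A/d₂ = 4.76 × 8.85×10⁻¹² × 0.250 / 4.48×10⁻⁵ = 2.35×10⁻⁷ F.
C = (1/C₁ + 1/C₂)⁻¹ = 1.46×10⁻⁷ F.

146 nF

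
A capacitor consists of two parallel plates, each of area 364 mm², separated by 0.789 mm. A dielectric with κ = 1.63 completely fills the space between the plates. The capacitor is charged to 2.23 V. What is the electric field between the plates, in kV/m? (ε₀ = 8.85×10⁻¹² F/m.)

2.83 kV/m

E = V/d = 2.23 / 7.89×10⁻⁴ = 2.83×10³ V/m.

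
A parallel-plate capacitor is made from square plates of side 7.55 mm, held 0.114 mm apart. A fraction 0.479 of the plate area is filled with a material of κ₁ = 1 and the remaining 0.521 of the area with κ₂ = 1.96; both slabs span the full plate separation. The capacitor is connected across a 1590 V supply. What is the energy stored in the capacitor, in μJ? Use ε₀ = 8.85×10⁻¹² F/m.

U ≈ 8.39 μJ

A = (7.55 mm)² = 5.70×10⁻⁵ m².
Side-by-side slabs ⇒ two capacitors in parallel, each spanning the full gap.
C₁ = κ₁ε₀A₁/d = 1.00 × 8.85×10⁻¹² × 2.73×10⁻⁵ / 1.14×10⁻⁴ = 2.12×10⁻¹² F.
C₂ = κ₂ε₀A₂/d = 1.96 × 8.85×10⁻¹² × 2.97×10⁻⁵ / 1.14×10⁻⁴ = 4.52×10⁻¹² F.
C = C₁ + C₂ = 6.64×10⁻¹² F.
U = ½CV² = ½ × 6.64×10⁻¹² × (1590)² = 8.39×10⁻⁶ J.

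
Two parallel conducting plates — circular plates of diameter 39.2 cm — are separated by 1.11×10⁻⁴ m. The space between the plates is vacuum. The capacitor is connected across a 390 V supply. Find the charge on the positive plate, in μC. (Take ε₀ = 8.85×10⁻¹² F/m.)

3.75 μC

A = π(39.2/2 cm)² = 0.121 m².
C = ε₀A/d = 8.85×10⁻¹² × 0.121 / 1.11×10⁻⁴ = 9.62×10⁻⁹ F.
Q = CV = 9.62×10⁻⁹ × 390 = 3.75×10⁻⁶ C.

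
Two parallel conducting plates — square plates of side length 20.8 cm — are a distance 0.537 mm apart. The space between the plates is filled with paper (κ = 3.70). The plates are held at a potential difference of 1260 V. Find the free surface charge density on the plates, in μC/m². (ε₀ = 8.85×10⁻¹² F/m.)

76.8 μC/m²

A = (20.8 cm)² = 4.33×10⁻² m².
C = κε₀A/d = 3.70 × 8.85×10⁻¹² × 4.33×10⁻² / 5.37×10⁻⁴ = 2.64×10⁻⁹ F.
σ = Q/A = CV/A = 2.64×10⁻⁹ × 1260 / 4.33×10⁻² = 7.68×10⁻⁵ C/m².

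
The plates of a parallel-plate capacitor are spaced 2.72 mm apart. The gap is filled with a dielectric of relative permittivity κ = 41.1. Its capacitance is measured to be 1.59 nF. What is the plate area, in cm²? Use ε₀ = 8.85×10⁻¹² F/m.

A = Cd/(κε₀) = 1.59×10⁻⁹ × 2.72×10⁻³ / (41.1 × 8.85×10⁻¹²) = 1.19×10⁻² m².

119 cm²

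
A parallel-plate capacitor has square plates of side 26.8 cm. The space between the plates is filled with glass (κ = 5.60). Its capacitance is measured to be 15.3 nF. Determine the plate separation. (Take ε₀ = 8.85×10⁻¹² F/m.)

A = (26.8 cm)² = 7.18×10⁻² m².
d = κε₀A/C = 5.60 × 8.85×10⁻¹² × 7.18×10⁻² / 1.53×10⁻⁸ = 2.33×10⁻⁴ m.

233 μm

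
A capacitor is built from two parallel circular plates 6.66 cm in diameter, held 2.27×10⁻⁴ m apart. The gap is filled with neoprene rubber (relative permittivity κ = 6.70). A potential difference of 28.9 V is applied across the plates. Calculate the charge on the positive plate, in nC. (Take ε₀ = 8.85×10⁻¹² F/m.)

A = π(6.66/2 cm)² = 3.48×10⁻³ m².
C = κε₀A/d = 6.70 × 8.85×10⁻¹² × 3.48×10⁻³ / 2.27×10⁻⁴ = 9.10×10⁻¹⁰ F.
Q = CV = 9.10×10⁻¹⁰ × 28.9 = 2.63×10⁻⁸ C.

Q ≈ 26.3 nC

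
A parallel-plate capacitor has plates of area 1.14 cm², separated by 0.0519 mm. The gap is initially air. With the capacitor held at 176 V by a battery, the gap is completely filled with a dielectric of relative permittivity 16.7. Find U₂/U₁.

Battery connected ⇒ V is held fixed.
C₂ = 16.7 C₁ and U = ½CV², so U₂/U₁ = C₂/C₁ = 16.7.

U₂/U₁ ≈ 16.7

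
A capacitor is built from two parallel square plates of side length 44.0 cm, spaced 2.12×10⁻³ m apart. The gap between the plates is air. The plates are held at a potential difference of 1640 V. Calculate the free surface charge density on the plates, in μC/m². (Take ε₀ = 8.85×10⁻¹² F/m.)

A = (44.0 cm)² = 0.194 m².
C = ε₀A/d = 8.85×10⁻¹² × 0.194 / 2.12×10⁻³ = 8.08×10⁻¹⁰ F.
σ = Q/A = CV/A = 8.08×10⁻¹⁰ × 1640 / 0.194 = 6.85×10⁻⁶ C/m².

6.85 μC/m²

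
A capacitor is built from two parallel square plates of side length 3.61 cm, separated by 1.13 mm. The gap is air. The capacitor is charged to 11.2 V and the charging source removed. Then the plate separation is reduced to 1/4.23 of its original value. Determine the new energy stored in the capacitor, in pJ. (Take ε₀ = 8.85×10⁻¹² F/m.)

A = (3.61 cm)² = 1.30×10⁻³ m².
Initially C₁ = ε₀A/d = 8.85×10⁻¹² × 1.30×10⁻³ / 1.13×10⁻³ = 1.02×10⁻¹¹ F.
U₁ = 6.40×10⁻¹⁰ J.
Isolated ⇒ Q is held fixed. C₂ = 4.23 C₁ and U = Q²/(2C), so U₂/U₁ = C₁/C₂ = 0.236.
U₂ = 0.236 × 6.40×10⁻¹⁰ = 1.51×10⁻¹⁰ J.

U ≈ 151 pJ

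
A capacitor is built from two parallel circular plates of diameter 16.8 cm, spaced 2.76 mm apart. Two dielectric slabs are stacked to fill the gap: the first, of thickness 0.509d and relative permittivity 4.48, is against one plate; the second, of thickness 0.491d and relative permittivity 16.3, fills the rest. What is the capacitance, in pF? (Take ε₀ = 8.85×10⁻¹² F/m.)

A = π(16.8/2 cm)² = 2.22×10⁻² m².
Stacked slabs ⇒ two capacitors in series, each with the full plate area.
C₁ = κ₁ε₀A/d₁ = 4.48 × 8.85×10⁻¹² × 2.22×10⁻² / 1.40×10⁻³ = 6.26×10⁻¹⁰ F.
C₂ = κ₂ε₀A/d₂ = 16.3 × 8.85×10⁻¹² × 2.22×10⁻² / 1.36×10⁻³ = 2.36×10⁻⁹ F.
C = (1/C₁ + 1/C₂)⁻¹ = 4.95×10⁻¹⁰ F.

C ≈ 495 pF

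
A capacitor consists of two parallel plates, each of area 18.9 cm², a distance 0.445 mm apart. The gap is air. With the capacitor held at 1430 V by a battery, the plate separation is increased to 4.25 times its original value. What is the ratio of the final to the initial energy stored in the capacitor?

Battery connected ⇒ V is held fixed.
C₂ = 0.235 C₁ and U = ½CV², so U₂/U₁ = C₂/C₁ = 0.235.

0.235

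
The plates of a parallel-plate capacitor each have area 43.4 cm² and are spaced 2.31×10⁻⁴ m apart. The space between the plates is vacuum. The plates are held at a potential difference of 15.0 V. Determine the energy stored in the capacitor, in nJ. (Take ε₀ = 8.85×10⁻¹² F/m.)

U ≈ 18.7 nJ

A = 43.4 cm² = 4.34×10⁻³ m².
C = ε₀A/d = 8.85×10⁻¹² × 4.34×10⁻³ / 2.31×10⁻⁴ = 1.66×10⁻¹⁰ F.
U = ½CV² = ½ × 1.66×10⁻¹⁰ × (15.0)² = 1.87×10⁻⁸ J.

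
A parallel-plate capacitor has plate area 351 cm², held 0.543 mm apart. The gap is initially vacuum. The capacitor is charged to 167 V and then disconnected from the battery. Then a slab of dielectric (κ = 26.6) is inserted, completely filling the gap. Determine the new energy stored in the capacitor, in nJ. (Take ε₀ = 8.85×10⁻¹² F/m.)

U ≈ 300 nJ

A = 351 cm² = 3.51×10⁻² m².
Initially C₁ = ε₀A/d = 8.85×10⁻¹² × 3.51×10⁻² / 5.43×10⁻⁴ = 5.72×10⁻¹⁰ F.
U₁ = 7.98×10⁻⁶ J.
Isolated ⇒ Q is held fixed. C₂ = 26.6 C₁ and U = Q²/(2C), so U₂/U₁ = C₁/C₂ = 0.0376.
U₂ = 0.0376 × 7.98×10⁻⁶ = 3.00×10⁻⁷ J.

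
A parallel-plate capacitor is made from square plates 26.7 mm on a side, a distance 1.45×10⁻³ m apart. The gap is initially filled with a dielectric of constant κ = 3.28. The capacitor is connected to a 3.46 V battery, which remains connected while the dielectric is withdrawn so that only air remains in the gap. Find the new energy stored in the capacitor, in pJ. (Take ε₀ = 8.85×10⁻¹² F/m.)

A = (26.7 mm)² = 7.13×10⁻⁴ m².
Initially C₁ = κε₀A/d = 3.28 × 8.85×10⁻¹² × 7.13×10⁻⁴ / 1.45×10⁻³ = 1.43×10⁻¹¹ F.
U₁ = 8.54×10⁻¹¹ J.
Battery connected ⇒ V is held fixed. C₂ = 0.305 C₁ and U = ½CV², so U₂/U₁ = C₂/C₁ = 0.305.
U₂ = 0.305 × 8.54×10⁻¹¹ = 2.60×10⁻¹¹ J.

26.0 pJ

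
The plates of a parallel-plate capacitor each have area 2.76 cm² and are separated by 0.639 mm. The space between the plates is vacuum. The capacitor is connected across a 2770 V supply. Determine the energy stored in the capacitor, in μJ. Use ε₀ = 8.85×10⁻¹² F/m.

A = 2.76 cm² = 2.76×10⁻⁴ m².
C = ε₀A/d = 8.85×10⁻¹² × 2.76×10⁻⁴ / 6.39×10⁻⁴ = 3.82×10⁻¹² F.
U = ½CV² = ½ × 3.82×10⁻¹² × (2770)² = 1.47×10⁻⁵ J.

U ≈ 14.7 μJ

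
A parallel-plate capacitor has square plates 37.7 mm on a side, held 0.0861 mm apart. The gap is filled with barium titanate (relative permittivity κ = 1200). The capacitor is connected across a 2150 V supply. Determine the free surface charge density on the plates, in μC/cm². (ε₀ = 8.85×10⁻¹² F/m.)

σ ≈ 26.5 μC/cm²

A = (37.7 mm)² = 1.42×10⁻³ m².
C = κε₀A/d = 1200 × 8.85×10⁻¹² × 1.42×10⁻³ / 8.61×10⁻⁵ = 1.75×10⁻⁷ F.
σ = Q/A = CV/A = 1.75×10⁻⁷ × 2150 / 1.42×10⁻³ = 0.265 C/m².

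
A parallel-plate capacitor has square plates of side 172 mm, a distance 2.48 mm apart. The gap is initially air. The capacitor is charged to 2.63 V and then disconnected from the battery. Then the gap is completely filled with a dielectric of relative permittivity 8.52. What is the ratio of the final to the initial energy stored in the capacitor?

Isolated ⇒ Q is held fixed.
C₂ = 8.52 C₁ and U = Q²/(2C), so U₂/U₁ = C₁/C₂ = 0.117.

U₂/U₁ ≈ 0.117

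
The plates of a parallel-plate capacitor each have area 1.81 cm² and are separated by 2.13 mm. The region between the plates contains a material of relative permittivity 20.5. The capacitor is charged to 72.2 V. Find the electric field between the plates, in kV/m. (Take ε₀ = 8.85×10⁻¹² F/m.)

E = V/d = 72.2 / 2.13×10⁻³ = 3.39×10⁴ V/m.

E ≈ 33.9 kV/m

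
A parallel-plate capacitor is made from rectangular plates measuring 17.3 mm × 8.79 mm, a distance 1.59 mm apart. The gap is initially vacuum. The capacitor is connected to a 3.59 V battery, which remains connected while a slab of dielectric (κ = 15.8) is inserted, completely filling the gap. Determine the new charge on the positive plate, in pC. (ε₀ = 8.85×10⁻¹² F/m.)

Q ≈ 48.0 pC

A = 17.3 × 8.79 mm² = 1.52×10⁻⁴ m².
Initially C₁ = ε₀A/d = 8.85×10⁻¹² × 1.52×10⁻⁴ / 1.59×10⁻³ = 8.46×10⁻¹³ F.
Q₁ = 3.04×10⁻¹² C.
Battery connected ⇒ V is held fixed. C₂ = 15.8 C₁ and Q = CV, so Q₂/Q₁ = C₂/C₁ = 15.8.
Q₂ = 15.8 × 3.04×10⁻¹² = 4.80×10⁻¹¹ C.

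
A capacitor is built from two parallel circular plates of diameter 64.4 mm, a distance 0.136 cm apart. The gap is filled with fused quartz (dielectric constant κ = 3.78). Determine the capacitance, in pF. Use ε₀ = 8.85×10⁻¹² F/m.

C ≈ 80.1 pF

A = π(64.4/2 mm)² = 3.26×10⁻³ m².
C = κε₀A/d = 3.78 × 8.85×10⁻¹² × 3.26×10⁻³ / 1.36×10⁻³ = 8.01×10⁻¹¹ F.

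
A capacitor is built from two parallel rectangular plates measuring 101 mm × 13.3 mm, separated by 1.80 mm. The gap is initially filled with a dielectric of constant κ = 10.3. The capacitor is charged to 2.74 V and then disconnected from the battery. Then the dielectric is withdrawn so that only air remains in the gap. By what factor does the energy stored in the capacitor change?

10.3

Isolated ⇒ Q is held fixed.
C₂ = 0.0971 C₁ and U = Q²/(2C), so U₂/U₁ = C₁/C₂ = 10.3.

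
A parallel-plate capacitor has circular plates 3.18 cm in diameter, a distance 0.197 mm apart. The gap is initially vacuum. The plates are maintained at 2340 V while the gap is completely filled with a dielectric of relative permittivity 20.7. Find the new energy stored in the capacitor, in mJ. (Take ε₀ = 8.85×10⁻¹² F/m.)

U ≈ 2.02 mJ

A = π(3.18/2 cm)² = 7.94×10⁻⁴ m².
Initially C₁ = ε₀A/d = 8.85×10⁻¹² × 7.94×10⁻⁴ / 1.97×10⁻⁴ = 3.57×10⁻¹¹ F.
U₁ = 9.77×10⁻⁵ J.
Battery connected ⇒ V is held fixed. C₂ = 20.7 C₁ and U = ½CV², so U₂/U₁ = C₂/C₁ = 20.7.
U₂ = 20.7 × 9.77×10⁻⁵ = 2.02×10⁻³ J.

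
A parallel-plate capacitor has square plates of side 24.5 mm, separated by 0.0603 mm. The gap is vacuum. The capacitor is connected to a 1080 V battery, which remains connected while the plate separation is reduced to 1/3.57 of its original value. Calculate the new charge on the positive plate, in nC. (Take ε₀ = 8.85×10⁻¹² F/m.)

340 nC

A = (24.5 mm)² = 6.00×10⁻⁴ m².
Initially C₁ = ε₀A/d = 8.85×10⁻¹² × 6.00×10⁻⁴ / 6.03×10⁻⁵ = 8.81×10⁻¹¹ F.
Q₁ = 9.51×10⁻⁸ C.
Battery connected ⇒ V is held fixed. C₂ = 3.57 C₁ and Q = CV, so Q₂/Q₁ = C₂/C₁ = 3.57.
Q₂ = 3.57 × 9.51×10⁻⁸ = 3.40×10⁻⁷ C.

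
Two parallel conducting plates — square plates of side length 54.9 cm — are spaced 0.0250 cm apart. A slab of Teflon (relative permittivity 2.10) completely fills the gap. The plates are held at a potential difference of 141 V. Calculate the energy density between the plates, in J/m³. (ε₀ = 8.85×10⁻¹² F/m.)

E = V/d = 141 / 2.50×10⁻⁴ = 5.64×10⁵ V/m.
u = ½κε₀E² = ½ × 2.10 × 8.85×10⁻¹² × (5.64×10⁵)² = 2.96 J/m³.

u ≈ 2.96 J/m³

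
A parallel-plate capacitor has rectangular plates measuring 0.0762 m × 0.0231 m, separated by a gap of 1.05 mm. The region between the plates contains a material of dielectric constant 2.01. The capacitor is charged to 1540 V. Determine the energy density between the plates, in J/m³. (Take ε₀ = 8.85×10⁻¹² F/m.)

E = V/d = 1540 / 1.05×10⁻³ = 1.47×10⁶ V/m.
u = ½κε₀E² = ½ × 2.01 × 8.85×10⁻¹² × (1.47×10⁶)² = 19.1 J/m³.

19.1 J/m³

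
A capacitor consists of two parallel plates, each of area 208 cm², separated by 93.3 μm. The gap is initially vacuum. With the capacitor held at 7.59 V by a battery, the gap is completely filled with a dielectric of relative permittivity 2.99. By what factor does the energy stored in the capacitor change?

Battery connected ⇒ V is held fixed.
C₂ = 2.99 C₁ and U = ½CV², so U₂/U₁ = C₂/C₁ = 2.99.

U₂/U₁ ≈ 2.99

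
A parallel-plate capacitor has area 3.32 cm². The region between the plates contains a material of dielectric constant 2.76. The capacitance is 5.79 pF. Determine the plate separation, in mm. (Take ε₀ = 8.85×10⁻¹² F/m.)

1.40 mm

A = 3.32 cm² = 3.32×10⁻⁴ m².
d = κε₀A/C = 2.76 × 8.85×10⁻¹² × 3.32×10⁻⁴ / 5.79×10⁻¹² = 1.40×10⁻³ m.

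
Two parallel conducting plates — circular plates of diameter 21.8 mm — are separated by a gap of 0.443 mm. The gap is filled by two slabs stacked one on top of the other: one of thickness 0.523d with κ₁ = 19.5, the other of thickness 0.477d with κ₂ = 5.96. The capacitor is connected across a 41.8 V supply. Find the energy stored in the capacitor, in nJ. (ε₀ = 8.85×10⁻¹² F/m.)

U ≈ 61.0 nJ

A = π(21.8/2 mm)² = 3.73×10⁻⁴ m².
Stacked slabs ⇒ two capacitors in series, each with the full plate area.
C₁ = κ₁ε₀A/d₁ = 19.5 × 8.85×10⁻¹² × 3.73×10⁻⁴ / 2.32×10⁻⁴ = 2.78×10⁻¹⁰ F.
C₂ = κ₂ε₀A/d₂ = 5.96 × 8.85×10⁻¹² × 3.73×10⁻⁴ / 2.11×10⁻⁴ = 9.32×10⁻¹¹ F.
C = (1/C₁ + 1/C₂)⁻¹ = 6.98×10⁻¹¹ F.
U = ½CV² = ½ × 6.98×10⁻¹¹ × (41.8)² = 6.10×10⁻⁸ J.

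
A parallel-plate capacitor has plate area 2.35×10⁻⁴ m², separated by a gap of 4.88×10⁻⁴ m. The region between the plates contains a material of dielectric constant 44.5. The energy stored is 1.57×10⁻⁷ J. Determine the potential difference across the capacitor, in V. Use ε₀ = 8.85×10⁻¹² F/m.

V ≈ 40.7 V

C = κε₀A/d = 44.5 × 8.85×10⁻¹² × 2.35×10⁻⁴ / 4.88×10⁻⁴ = 1.90×10⁻¹⁰ F.
V = √(2U/C) = √(2 × 1.57×10⁻⁷ / 1.90×10⁻¹⁰) = 40.7 V.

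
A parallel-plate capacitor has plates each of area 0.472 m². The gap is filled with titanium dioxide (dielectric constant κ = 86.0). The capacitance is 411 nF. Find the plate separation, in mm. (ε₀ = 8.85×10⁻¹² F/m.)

d = κε₀A/C = 86.0 × 8.85×10⁻¹² × 0.472 / 4.11×10⁻⁷ = 8.74×10⁻⁴ m.

0.874 mm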